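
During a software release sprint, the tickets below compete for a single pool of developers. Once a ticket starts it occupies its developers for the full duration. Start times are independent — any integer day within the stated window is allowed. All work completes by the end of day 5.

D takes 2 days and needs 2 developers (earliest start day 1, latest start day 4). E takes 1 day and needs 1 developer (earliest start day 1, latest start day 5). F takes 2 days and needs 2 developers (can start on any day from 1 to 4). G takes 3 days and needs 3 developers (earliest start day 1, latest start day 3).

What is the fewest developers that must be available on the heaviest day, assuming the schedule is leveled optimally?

4

Early-start (D@1, E@1, F@1, G@1) gives peak 8: d1:8  d2:7  d3:3  d4:0  d5:0.
Shift E→3, G→3.
Schedule D@1, E@3, F@1, G@3: d1:4  d2:4  d3:4  d4:3  d5:3 — peak 4.
Total developer-days = 18 over 5 days ⇒ peak ≥ ⌈18/5⌉ = 4, so 4 is optimal.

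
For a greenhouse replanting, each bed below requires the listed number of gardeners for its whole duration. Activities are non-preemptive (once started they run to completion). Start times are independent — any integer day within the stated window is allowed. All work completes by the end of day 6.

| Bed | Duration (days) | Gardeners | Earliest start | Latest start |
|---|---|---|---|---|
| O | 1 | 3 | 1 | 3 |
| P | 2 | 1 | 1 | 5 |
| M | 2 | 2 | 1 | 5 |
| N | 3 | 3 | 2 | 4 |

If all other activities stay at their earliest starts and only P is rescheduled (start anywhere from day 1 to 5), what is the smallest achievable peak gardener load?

5

P@1: d1:6  d2:6  d3:3  d4:3  d5:0  d6:0 → peak 6
P@2: d1:5  d2:6  d3:4  d4:3  d5:0  d6:0 → peak 6
P@3: d1:5  d2:5  d3:4  d4:4  d5:0  d6:0 → peak 5
P@4: d1:5  d2:5  d3:3  d4:4  d5:1  d6:0 → peak 5
P@5: d1:5  d2:5  d3:3  d4:3  d5:1  d6:1 → peak 5
Best is P@3, peak 5.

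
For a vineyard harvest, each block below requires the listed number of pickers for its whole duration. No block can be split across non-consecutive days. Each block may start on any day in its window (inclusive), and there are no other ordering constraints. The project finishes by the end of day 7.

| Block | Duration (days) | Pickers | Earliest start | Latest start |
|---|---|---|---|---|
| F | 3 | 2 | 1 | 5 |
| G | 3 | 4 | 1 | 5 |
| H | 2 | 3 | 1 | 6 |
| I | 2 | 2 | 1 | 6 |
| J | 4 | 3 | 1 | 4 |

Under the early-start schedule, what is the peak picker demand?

14

Early-start schedule: F@1, G@1, H@1, I@1, J@1.
Load per day: day 1: 14, day 2: 14, day 3: 9, day 4: 3, day 5: 0, day 6: 0, day 7: 0.
Peak is 14.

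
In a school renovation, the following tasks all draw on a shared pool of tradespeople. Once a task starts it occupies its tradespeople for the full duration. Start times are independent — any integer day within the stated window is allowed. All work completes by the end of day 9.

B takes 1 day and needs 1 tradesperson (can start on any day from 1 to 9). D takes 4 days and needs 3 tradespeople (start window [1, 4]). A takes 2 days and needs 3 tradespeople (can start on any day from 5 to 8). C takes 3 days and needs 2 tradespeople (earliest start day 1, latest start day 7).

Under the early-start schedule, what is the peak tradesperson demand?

Early-start schedule: B@1, D@1, A@5, C@1.
Load per day: day 1: 6, day 2: 5, day 3: 5, day 4: 3, day 5: 3, day 6: 3, day 7: 0, day 8: 0, day 9: 0.
Peak is 6.

6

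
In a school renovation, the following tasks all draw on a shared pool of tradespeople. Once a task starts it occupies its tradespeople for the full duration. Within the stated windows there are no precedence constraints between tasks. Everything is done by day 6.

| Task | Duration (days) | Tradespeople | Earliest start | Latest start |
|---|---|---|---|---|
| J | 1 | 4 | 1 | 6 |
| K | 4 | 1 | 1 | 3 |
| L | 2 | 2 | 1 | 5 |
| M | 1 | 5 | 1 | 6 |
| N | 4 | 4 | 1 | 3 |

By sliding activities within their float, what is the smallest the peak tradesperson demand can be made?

Early-start (J@1, K@1, L@1, M@1, N@1) gives peak 16: d1:16  d2:7  d3:5  d4:5  d5:0  d6:0.
Shift L→5, M→2, N→3.
Schedule J@1, K@1, L@5, M@2, N@3: d1:5  d2:6  d3:5  d4:5  d5:6  d6:6 — peak 6.
Total tradesperson-days = 33 over 6 days ⇒ peak ≥ ⌈33/6⌉ = 6, so 6 is optimal.

6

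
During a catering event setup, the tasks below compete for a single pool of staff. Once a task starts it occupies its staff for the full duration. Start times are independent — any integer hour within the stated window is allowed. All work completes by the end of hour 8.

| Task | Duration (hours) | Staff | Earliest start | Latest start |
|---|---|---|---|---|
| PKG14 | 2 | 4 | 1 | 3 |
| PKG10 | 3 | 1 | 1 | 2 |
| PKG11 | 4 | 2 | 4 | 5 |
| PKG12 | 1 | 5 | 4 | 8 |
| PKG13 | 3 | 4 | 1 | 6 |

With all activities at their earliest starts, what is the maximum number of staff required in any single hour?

9

Early-start schedule: PKG14@1, PKG10@1, PKG11@4, PKG12@4, PKG13@1.
Load per hour: hour 1: 9, hour 2: 9, hour 3: 5, hour 4: 7, hour 5: 2, hour 6: 2, hour 7: 2, hour 8: 0.
Peak is 9.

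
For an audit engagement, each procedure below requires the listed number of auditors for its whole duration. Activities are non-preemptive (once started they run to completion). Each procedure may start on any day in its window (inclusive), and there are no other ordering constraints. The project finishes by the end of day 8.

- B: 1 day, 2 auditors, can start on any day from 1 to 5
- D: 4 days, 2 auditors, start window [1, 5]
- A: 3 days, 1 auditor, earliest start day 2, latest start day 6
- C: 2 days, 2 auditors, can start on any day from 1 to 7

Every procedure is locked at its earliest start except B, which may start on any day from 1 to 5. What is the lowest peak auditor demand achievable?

5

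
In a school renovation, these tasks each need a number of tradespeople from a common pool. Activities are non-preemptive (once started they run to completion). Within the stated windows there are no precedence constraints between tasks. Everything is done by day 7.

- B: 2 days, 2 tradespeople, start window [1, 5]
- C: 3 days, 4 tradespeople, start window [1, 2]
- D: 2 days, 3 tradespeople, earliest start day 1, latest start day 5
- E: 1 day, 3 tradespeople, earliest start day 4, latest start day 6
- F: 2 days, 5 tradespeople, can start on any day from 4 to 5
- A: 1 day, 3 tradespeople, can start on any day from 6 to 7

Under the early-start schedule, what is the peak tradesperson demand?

Early-start schedule: B@1, C@1, D@1, E@4, F@4, A@6.
Load per day: day 1: 9, day 2: 9, day 3: 4, day 4: 8, day 5: 5, day 6: 3, day 7: 0.
Peak is 9.

9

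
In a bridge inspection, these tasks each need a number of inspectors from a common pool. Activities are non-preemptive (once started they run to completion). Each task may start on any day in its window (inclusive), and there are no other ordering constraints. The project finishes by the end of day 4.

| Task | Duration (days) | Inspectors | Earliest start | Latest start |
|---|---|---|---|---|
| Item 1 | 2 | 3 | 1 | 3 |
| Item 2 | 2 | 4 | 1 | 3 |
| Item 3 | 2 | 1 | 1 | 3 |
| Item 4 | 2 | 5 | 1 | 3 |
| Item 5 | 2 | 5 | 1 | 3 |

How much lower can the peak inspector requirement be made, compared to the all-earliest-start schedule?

9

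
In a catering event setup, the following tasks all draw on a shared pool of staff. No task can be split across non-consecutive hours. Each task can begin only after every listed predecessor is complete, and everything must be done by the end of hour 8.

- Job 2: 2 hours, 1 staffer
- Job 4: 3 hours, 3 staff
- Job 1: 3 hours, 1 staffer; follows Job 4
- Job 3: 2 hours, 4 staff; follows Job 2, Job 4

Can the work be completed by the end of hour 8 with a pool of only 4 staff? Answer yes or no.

yes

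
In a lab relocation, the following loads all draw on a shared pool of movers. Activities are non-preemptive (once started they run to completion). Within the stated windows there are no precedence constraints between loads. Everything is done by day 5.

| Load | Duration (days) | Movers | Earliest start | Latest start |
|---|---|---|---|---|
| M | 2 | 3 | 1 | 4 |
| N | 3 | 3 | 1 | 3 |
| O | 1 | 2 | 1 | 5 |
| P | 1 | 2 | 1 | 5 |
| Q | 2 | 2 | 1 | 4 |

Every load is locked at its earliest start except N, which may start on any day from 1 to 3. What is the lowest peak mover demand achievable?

N@1: d1:12  d2:8  d3:3  d4:0  d5:0 → peak 12
N@2: d1:9  d2:8  d3:3  d4:3  d5:0 → peak 9
N@3: d1:9  d2:5  d3:3  d4:3  d5:3 → peak 9
Best is N@2, peak 9.

9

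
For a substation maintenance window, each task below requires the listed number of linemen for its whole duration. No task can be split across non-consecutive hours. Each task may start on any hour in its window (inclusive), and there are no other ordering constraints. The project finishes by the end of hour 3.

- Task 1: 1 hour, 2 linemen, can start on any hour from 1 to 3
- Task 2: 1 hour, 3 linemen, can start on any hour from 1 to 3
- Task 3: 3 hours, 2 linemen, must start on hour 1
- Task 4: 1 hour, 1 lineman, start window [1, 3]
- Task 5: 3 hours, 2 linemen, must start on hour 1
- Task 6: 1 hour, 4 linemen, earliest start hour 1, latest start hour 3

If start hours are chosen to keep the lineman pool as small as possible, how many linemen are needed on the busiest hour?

8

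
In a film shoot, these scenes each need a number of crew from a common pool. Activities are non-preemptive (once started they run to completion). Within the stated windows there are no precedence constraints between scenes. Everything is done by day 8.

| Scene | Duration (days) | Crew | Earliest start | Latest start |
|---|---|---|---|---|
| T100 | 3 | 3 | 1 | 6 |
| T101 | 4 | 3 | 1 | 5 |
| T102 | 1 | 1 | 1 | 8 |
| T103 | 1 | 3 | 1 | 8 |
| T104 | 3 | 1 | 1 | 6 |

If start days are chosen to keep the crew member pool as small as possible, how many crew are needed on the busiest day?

Early-start (T100@1, T101@1, T102@1, T103@1, T104@1) gives peak 11: d1:11  d2:7  d3:7  d4:3  d5:0  d6:0  d7:0  d8:0.
Shift T101→4, T103→8, T104→2.
Schedule T100@1, T101@4, T102@1, T103@8, T104@2: d1:4  d2:4  d3:4  d4:4  d5:3  d6:3  d7:3  d8:3 — peak 4.
Total crew member-days = 28 over 8 days ⇒ peak ≥ ⌈28/8⌉ = 4, so 4 is optimal.

4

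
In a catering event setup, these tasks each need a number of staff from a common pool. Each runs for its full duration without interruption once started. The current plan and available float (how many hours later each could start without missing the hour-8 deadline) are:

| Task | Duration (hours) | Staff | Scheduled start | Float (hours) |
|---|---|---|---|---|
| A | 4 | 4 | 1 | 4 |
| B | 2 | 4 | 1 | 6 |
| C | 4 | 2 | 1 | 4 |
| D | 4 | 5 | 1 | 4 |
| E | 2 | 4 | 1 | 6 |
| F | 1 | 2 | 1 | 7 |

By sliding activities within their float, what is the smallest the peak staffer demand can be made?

9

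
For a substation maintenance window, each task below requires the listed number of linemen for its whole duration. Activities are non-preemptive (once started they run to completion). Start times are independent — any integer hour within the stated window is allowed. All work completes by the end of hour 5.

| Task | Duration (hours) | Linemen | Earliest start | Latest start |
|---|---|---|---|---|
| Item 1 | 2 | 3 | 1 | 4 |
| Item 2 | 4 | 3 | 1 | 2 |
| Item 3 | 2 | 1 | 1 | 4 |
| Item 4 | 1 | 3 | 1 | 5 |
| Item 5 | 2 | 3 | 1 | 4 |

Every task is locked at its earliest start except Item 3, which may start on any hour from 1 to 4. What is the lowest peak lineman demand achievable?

Item 3@1: h1:13  h2:10  h3:3  h4:3  h5:0 → peak 13
Item 3@2: h1:12  h2:10  h3:4  h4:3  h5:0 → peak 12
Item 3@3: h1:12  h2:9  h3:4  h4:4  h5:0 → peak 12
Item 3@4: h1:12  h2:9  h3:3  h4:4  h5:1 → peak 12
Best is Item 3@2, peak 12.

12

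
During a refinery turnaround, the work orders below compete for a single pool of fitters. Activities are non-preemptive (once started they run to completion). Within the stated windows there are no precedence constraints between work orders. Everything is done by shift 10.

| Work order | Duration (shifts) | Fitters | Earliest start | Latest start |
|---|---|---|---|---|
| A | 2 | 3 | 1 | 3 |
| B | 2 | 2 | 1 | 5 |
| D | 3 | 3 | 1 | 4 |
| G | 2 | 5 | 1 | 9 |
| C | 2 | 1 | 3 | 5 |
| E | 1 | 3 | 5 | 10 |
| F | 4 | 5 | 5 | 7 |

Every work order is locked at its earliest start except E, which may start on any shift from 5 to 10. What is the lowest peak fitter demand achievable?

E@5: s1:13  s2:13  s3:4  s4:1  s5:8  s6:5  s7:5  s8:5  s9:0  s10:0 → peak 13
E@6: s1:13  s2:13  s3:4  s4:1  s5:5  s6:8  s7:5  s8:5  s9:0  s10:0 → peak 13
E@7: s1:13  s2:13  s3:4  s4:1  s5:5  s6:5  s7:8  s8:5  s9:0  s10:0 → peak 13
E@8: s1:13  s2:13  s3:4  s4:1  s5:5  s6:5  s7:5  s8:8  s9:0  s10:0 → peak 13
E@9: s1:13  s2:13  s3:4  s4:1  s5:5  s6:5  s7:5  s8:5  s9:3  s10:0 → peak 13
E@10: s1:13  s2:13  s3:4  s4:1  s5:5  s6:5  s7:5  s8:5  s9:0  s10:3 → peak 13
Best is E@5, peak 13.

13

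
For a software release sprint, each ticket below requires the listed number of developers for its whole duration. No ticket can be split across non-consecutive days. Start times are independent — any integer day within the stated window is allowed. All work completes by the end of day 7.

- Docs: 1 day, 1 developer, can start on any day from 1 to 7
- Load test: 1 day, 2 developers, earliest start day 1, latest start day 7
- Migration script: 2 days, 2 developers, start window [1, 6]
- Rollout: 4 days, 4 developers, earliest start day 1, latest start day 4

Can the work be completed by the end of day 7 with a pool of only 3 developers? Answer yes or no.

no

Total developer-days = 23; over 7 days the average is 23/7 > 3, so some day must exceed 3.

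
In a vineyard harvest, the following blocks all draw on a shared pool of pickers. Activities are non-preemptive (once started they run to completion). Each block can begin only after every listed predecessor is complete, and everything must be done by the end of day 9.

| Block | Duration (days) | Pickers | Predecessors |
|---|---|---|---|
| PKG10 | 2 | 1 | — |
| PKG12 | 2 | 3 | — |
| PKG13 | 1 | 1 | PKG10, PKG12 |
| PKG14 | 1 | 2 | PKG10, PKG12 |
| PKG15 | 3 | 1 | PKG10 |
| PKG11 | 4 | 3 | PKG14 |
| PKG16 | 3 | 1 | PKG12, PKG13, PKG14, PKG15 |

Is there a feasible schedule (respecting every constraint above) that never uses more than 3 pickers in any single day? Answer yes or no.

Total picker-days = 29; over 9 days the average is 29/9 > 3, so some day must exceed 3.

no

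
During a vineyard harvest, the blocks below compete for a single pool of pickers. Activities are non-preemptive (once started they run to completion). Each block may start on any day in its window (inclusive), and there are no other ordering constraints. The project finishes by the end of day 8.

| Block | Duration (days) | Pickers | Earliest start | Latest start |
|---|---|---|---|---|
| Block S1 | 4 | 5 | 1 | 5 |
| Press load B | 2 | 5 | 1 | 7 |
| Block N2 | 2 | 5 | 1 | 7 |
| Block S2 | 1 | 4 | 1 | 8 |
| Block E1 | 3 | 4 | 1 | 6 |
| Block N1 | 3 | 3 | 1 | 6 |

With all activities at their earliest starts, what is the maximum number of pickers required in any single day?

26

Early-start schedule: Block S1@1, Press load B@1, Block N2@1, Block S2@1, Block E1@1, Block N1@1.
Load per day: day 1: 26, day 2: 22, day 3: 12, day 4: 5, day 5: 0, day 6: 0, day 7: 0, day 8: 0.
Peak is 26.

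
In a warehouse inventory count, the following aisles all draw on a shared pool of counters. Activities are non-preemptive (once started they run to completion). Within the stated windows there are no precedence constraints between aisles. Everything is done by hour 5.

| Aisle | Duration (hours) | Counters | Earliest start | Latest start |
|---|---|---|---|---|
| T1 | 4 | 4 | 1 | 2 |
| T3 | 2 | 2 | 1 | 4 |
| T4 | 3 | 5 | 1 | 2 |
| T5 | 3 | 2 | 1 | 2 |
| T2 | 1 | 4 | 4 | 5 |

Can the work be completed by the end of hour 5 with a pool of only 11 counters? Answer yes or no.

yes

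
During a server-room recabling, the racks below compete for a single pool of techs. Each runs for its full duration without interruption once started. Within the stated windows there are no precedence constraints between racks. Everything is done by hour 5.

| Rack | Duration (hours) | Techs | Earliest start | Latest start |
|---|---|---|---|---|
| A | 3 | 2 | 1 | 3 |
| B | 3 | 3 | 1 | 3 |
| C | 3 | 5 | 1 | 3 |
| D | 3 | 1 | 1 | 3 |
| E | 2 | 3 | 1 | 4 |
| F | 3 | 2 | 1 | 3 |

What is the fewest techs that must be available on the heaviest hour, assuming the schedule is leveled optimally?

Early-start (A@1, B@1, C@1, D@1, E@1, F@1) gives peak 16: h1:16  h2:16  h3:13  h4:0  h5:0.
Shift E→4.
Schedule A@1, B@1, C@1, D@1, E@4, F@1: h1:13  h2:13  h3:13  h4:3  h5:3 — peak 13.

13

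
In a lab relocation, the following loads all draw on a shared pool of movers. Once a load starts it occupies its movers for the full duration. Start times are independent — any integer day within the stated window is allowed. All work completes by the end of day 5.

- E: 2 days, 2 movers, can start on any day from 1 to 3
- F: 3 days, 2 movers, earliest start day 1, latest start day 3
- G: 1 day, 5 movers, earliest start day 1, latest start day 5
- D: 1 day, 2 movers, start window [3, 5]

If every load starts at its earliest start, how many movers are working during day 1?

9

At early start, day 1 has: E, F, G.
Demand: 2 + 2 + 5 = 9.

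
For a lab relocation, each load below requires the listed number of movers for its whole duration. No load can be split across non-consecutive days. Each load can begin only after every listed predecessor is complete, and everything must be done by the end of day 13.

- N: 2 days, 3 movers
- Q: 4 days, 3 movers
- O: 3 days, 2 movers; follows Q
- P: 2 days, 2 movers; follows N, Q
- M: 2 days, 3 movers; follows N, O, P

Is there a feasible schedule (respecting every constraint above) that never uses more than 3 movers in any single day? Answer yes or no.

Schedule N@1, Q@3, O@7, P@10, M@12: d1:3  d2:3  d3:3  d4:3  d5:3  d6:3  d7:2  d8:2  d9:2  d10:2  d11:2  d12:3  d13:3 — peak 3 ≤ 3.

yes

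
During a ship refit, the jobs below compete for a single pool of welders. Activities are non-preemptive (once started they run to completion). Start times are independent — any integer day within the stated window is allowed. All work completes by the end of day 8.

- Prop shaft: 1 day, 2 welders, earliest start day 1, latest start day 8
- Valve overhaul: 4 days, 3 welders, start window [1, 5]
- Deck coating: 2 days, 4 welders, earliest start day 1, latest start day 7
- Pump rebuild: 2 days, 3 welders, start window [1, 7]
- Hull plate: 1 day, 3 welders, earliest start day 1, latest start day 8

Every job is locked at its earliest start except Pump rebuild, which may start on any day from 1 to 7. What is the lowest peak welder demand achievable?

Pump rebuild@1: d1:15  d2:10  d3:3  d4:3  d5:0  d6:0  d7:0  d8:0 → peak 15
Pump rebuild@2: d1:12  d2:10  d3:6  d4:3  d5:0  d6:0  d7:0  d8:0 → peak 12
Pump rebuild@3: d1:12  d2:7  d3:6  d4:6  d5:0  d6:0  d7:0  d8:0 → peak 12
Pump rebuild@4: d1:12  d2:7  d3:3  d4:6  d5:3  d6:0  d7:0  d8:0 → peak 12
Pump rebuild@5: d1:12  d2:7  d3:3  d4:3  d5:3  d6:3  d7:0  d8:0 → peak 12
Pump rebuild@6: d1:12  d2:7  d3:3  d4:3  d5:0  d6:3  d7:3  d8:0 → peak 12
Pump rebuild@7: d1:12  d2:7  d3:3  d4:3  d5:0  d6:0  d7:3  d8:3 → peak 12
Best is Pump rebuild@2, peak 12.

12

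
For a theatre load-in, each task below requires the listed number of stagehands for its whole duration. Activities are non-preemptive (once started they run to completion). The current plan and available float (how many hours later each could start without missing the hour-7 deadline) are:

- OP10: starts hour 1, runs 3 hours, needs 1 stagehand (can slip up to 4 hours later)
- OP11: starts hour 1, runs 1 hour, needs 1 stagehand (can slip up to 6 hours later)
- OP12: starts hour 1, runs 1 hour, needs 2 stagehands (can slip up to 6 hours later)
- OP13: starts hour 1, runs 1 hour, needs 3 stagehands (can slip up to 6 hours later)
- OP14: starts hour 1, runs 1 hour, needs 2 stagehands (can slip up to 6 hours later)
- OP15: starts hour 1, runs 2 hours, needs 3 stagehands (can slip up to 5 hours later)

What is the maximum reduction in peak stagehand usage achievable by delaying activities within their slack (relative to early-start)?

9

Early-start peak: h1:12  h2:4  h3:1  h4:0  h5:0  h6:0  h7:0 ⇒ 12.
Leveled (OP10@1, OP11@1, OP12@2, OP13@4, OP14@3, OP15@5): h1:2  h2:3  h3:3  h4:3  h5:3  h6:3  h7:0 ⇒ 3.
Reduction 12 − 3 = 9.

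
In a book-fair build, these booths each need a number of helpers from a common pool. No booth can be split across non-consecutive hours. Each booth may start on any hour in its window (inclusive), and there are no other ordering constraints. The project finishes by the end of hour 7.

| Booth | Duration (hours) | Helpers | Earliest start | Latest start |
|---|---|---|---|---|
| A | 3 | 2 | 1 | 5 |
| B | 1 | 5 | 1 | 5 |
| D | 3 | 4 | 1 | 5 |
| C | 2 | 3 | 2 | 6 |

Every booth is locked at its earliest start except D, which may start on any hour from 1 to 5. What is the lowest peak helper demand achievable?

7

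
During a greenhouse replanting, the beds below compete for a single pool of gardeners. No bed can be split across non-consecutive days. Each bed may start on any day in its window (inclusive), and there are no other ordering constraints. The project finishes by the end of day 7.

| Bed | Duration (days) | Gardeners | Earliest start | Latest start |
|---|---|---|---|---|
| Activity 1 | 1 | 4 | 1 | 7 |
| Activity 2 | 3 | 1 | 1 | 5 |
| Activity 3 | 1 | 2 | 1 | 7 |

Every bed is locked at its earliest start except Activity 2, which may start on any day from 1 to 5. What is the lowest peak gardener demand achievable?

Activity 2@1: d1:7  d2:1  d3:1  d4:0  d5:0  d6:0  d7:0 → peak 7
Activity 2@2: d1:6  d2:1  d3:1  d4:1  d5:0  d6:0  d7:0 → peak 6
Activity 2@3: d1:6  d2:0  d3:1  d4:1  d5:1  d6:0  d7:0 → peak 6
Activity 2@4: d1:6  d2:0  d3:0  d4:1  d5:1  d6:1  d7:0 → peak 6
Activity 2@5: d1:6  d2:0  d3:0  d4:0  d5:1  d6:1  d7:1 → peak 6
Best is Activity 2@2, peak 6.

6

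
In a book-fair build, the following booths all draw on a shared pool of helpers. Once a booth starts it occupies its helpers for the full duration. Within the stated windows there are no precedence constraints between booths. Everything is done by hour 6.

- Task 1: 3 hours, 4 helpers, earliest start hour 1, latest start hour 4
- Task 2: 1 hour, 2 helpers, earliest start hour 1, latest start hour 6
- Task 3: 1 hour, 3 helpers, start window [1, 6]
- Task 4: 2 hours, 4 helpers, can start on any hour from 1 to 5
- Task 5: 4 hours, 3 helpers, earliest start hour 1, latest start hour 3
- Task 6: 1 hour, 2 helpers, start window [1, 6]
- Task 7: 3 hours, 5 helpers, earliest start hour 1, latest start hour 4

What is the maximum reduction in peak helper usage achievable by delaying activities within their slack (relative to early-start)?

13

Early-start peak: h1:23  h2:16  h3:12  h4:3  h5:0  h6:0 ⇒ 23.
Leveled (Task 1@1, Task 2@1, Task 3@2, Task 4@5, Task 5@1, Task 6@3, Task 7@4): h1:9  h2:10  h3:9  h4:8  h5:9  h6:9 ⇒ 10.
Reduction 23 − 10 = 13.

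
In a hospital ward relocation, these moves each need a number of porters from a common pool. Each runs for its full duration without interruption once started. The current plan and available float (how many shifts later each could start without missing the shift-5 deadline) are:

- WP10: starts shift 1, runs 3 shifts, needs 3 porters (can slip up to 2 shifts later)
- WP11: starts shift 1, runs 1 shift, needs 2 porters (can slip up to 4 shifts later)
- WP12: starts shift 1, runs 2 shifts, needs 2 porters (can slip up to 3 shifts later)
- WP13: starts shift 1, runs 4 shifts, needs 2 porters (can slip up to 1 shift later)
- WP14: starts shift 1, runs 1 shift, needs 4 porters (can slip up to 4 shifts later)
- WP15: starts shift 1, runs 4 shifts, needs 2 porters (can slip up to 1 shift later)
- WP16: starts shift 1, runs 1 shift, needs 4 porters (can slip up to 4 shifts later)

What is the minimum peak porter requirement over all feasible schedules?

9

Early-start (WP10@1, WP11@1, WP12@1, WP13@1, WP14@1, WP15@1, WP16@1) gives peak 19: s1:19  s2:9  s3:7  s4:4  s5:0.
Shift WP14→4, WP15→2, WP16→5.
Schedule WP10@1, WP11@1, WP12@1, WP13@1, WP14@4, WP15@2, WP16@5: s1:9  s2:9  s3:7  s4:8  s5:6 — peak 9.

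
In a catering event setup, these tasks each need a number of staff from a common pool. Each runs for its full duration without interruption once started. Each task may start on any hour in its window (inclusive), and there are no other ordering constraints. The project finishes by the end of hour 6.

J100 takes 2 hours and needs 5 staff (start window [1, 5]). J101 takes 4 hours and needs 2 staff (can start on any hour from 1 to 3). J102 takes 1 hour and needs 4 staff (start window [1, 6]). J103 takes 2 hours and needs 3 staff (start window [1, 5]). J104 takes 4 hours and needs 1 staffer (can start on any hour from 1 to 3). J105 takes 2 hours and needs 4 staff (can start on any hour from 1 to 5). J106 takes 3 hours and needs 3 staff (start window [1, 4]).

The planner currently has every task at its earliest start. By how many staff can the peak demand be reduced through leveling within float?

Early-start peak: h1:22  h2:18  h3:6  h4:3  h5:0  h6:0 ⇒ 22.
Leveled (J100@1, J101@1, J102@6, J103@3, J104@1, J105@5, J106@3): h1:8  h2:8  h3:9  h4:9  h5:7  h6:8 ⇒ 9.
Reduction 22 − 9 = 13.

13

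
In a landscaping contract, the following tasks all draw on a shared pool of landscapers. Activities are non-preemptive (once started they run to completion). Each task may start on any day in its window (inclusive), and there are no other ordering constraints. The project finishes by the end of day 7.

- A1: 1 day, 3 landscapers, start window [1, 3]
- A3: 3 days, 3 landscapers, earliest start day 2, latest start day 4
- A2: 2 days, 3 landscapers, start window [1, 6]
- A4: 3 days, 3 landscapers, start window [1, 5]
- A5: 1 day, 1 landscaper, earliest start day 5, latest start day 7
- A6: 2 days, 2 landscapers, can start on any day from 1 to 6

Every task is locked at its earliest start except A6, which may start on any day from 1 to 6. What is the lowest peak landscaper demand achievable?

9

A6@1: d1:11  d2:11  d3:6  d4:3  d5:1  d6:0  d7:0 → peak 11
A6@2: d1:9  d2:11  d3:8  d4:3  d5:1  d6:0  d7:0 → peak 11
A6@3: d1:9  d2:9  d3:8  d4:5  d5:1  d6:0  d7:0 → peak 9
A6@4: d1:9  d2:9  d3:6  d4:5  d5:3  d6:0  d7:0 → peak 9
A6@5: d1:9  d2:9  d3:6  d4:3  d5:3  d6:2  d7:0 → peak 9
A6@6: d1:9  d2:9  d3:6  d4:3  d5:1  d6:2  d7:2 → peak 9
Best is A6@3, peak 9.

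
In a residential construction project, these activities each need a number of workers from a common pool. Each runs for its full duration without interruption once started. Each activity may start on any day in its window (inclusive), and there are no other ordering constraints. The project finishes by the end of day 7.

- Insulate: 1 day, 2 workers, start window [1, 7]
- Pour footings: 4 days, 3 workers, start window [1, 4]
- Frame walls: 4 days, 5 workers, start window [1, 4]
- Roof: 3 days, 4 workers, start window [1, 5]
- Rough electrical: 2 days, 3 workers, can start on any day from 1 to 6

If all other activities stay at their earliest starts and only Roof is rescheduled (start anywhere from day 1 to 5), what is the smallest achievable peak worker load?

13

Roof@1: d1:17  d2:15  d3:12  d4:8  d5:0  d6:0  d7:0 → peak 17
Roof@2: d1:13  d2:15  d3:12  d4:12  d5:0  d6:0  d7:0 → peak 15
Roof@3: d1:13  d2:11  d3:12  d4:12  d5:4  d6:0  d7:0 → peak 13
Roof@4: d1:13  d2:11  d3:8  d4:12  d5:4  d6:4  d7:0 → peak 13
Roof@5: d1:13  d2:11  d3:8  d4:8  d5:4  d6:4  d7:4 → peak 13
Best is Roof@3, peak 13.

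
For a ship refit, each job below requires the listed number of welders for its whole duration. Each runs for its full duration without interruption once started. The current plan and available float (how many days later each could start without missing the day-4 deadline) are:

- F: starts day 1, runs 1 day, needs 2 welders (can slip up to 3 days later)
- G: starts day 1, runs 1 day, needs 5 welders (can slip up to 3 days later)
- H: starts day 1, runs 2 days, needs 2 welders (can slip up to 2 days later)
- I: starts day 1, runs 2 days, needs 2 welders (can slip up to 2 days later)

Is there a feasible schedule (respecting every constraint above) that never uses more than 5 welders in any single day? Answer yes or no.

yes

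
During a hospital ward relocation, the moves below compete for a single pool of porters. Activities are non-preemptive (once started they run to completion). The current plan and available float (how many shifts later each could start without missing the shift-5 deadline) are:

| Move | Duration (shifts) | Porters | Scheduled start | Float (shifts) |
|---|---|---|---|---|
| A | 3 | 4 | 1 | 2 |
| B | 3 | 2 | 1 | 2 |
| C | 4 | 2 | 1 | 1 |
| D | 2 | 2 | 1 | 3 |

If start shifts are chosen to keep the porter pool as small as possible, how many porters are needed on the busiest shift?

8

Early-start (A@1, B@1, C@1, D@1) gives peak 10: s1:10  s2:10  s3:8  s4:2  s5:0.
Shift D→4.
Schedule A@1, B@1, C@1, D@4: s1:8  s2:8  s3:8  s4:4  s5:2 — peak 8.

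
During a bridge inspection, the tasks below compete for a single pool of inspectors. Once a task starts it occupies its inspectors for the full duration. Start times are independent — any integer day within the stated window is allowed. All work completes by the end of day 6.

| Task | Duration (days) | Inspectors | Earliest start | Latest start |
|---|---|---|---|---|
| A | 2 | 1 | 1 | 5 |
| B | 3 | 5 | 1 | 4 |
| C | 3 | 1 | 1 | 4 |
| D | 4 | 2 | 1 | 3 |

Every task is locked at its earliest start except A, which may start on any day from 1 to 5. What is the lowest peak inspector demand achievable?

A@1: d1:9  d2:9  d3:8  d4:2  d5:0  d6:0 → peak 9
A@2: d1:8  d2:9  d3:9  d4:2  d5:0  d6:0 → peak 9
A@3: d1:8  d2:8  d3:9  d4:3  d5:0  d6:0 → peak 9
A@4: d1:8  d2:8  d3:8  d4:3  d5:1  d6:0 → peak 8
A@5: d1:8  d2:8  d3:8  d4:2  d5:1  d6:1 → peak 8
Best is A@4, peak 8.

8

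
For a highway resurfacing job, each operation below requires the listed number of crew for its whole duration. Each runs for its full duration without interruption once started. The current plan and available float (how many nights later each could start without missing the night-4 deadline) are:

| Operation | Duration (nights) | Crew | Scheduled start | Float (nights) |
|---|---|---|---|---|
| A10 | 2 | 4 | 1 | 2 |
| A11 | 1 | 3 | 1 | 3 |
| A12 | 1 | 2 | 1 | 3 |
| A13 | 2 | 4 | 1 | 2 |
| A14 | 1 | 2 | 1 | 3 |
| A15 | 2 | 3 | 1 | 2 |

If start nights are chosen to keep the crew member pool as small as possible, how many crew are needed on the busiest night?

8

Early-start (A10@1, A11@1, A12@1, A13@1, A14@1, A15@1) gives peak 18: n1:18  n2:11  n3:0  n4:0.
Shift A12→2, A13→3, A14→2, A15→3.
Schedule A10@1, A11@1, A12@2, A13@3, A14@2, A15@3: n1:7  n2:8  n3:7  n4:7 — peak 8.
Total crew member-nights = 29 over 4 nights ⇒ peak ≥ ⌈29/4⌉ = 8, so 8 is optimal.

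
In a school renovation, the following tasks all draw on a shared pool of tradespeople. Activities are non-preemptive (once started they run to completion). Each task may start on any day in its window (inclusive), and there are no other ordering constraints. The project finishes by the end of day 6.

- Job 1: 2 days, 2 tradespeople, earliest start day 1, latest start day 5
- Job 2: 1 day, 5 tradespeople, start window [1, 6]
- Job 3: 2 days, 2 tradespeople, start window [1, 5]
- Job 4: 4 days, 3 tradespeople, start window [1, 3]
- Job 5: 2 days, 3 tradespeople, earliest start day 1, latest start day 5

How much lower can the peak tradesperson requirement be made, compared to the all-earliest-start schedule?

Early-start peak: d1:15  d2:10  d3:3  d4:3  d5:0  d6:0 ⇒ 15.
Leveled (Job 1@1, Job 2@1, Job 3@2, Job 4@2, Job 5@4): d1:7  d2:7  d3:5  d4:6  d5:6  d6:0 ⇒ 7.
Reduction 15 − 7 = 8.

8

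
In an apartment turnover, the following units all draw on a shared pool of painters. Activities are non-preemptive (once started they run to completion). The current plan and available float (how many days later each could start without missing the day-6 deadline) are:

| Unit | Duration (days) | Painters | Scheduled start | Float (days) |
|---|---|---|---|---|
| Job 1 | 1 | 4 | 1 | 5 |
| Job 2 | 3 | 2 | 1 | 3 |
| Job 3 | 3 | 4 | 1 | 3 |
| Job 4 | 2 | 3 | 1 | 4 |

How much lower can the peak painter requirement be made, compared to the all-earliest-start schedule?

Early-start peak: d1:13  d2:9  d3:6  d4:0  d5:0  d6:0 ⇒ 13.
Leveled (Job 1@1, Job 2@1, Job 3@2, Job 4@5): d1:6  d2:6  d3:6  d4:4  d5:3  d6:3 ⇒ 6.
Reduction 13 − 6 = 7.

7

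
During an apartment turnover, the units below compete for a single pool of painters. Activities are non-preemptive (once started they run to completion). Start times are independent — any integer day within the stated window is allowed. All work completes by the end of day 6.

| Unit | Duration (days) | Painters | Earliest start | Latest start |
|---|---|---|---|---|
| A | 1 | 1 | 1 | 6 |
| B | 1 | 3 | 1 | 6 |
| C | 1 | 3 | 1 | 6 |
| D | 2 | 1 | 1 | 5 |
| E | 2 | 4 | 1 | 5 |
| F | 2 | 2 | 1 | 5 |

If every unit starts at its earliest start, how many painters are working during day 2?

At early start, day 2 has: D, E, F.
Demand: 1 + 4 + 2 = 7.

7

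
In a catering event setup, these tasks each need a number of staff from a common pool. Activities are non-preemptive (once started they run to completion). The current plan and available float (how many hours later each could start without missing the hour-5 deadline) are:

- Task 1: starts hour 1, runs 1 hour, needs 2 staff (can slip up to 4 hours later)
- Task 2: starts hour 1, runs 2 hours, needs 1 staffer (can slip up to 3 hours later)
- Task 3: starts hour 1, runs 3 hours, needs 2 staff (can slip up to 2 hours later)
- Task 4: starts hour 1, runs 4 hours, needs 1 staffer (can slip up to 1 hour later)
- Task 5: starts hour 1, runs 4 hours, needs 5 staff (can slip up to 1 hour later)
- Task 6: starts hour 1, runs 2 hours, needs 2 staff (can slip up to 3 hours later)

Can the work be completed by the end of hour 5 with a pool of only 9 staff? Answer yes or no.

Schedule Task 1@1, Task 2@1, Task 3@1, Task 4@1, Task 5@2, Task 6@4: h1:6  h2:9  h3:8  h4:8  h5:7 — peak 9 ≤ 9.

yes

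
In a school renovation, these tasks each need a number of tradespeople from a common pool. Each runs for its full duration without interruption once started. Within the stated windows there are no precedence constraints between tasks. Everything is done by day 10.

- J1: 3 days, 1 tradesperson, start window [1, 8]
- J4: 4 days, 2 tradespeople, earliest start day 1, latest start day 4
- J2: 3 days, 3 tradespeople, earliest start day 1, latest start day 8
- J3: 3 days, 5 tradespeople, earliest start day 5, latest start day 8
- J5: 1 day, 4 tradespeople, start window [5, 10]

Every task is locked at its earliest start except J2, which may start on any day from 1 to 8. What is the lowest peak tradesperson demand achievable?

J2@1: d1:6  d2:6  d3:6  d4:2  d5:9  d6:5  d7:5  d8:0  d9:0  d10:0 → peak 9
J2@2: d1:3  d2:6  d3:6  d4:5  d5:9  d6:5  d7:5  d8:0  d9:0  d10:0 → peak 9
J2@3: d1:3  d2:3  d3:6  d4:5  d5:12  d6:5  d7:5  d8:0  d9:0  d10:0 → peak 12
J2@4: d1:3  d2:3  d3:3  d4:5  d5:12  d6:8  d7:5  d8:0  d9:0  d10:0 → peak 12
J2@5: d1:3  d2:3  d3:3  d4:2  d5:12  d6:8  d7:8  d8:0  d9:0  d10:0 → peak 12
J2@6: d1:3  d2:3  d3:3  d4:2  d5:9  d6:8  d7:8  d8:3  d9:0  d10:0 → peak 9
J2@7: d1:3  d2:3  d3:3  d4:2  d5:9  d6:5  d7:8  d8:3  d9:3  d10:0 → peak 9
J2@8: d1:3  d2:3  d3:3  d4:2  d5:9  d6:5  d7:5  d8:3  d9:3  d10:3 → peak 9
Best is J2@1, peak 9.

9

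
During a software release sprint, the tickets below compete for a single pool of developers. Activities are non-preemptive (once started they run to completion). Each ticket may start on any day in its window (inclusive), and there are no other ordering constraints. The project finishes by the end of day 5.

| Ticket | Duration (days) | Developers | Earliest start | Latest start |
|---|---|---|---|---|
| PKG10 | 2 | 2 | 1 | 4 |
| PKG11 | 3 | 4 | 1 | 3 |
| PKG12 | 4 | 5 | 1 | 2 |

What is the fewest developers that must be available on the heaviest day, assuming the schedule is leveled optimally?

9

Early-start (PKG10@1, PKG11@1, PKG12@1) gives peak 11: d1:11  d2:11  d3:9  d4:5  d5:0.
Shift PKG11→3.
Schedule PKG10@1, PKG11@3, PKG12@1: d1:7  d2:7  d3:9  d4:9  d5:4 — peak 9.
No arrangement of the 24 feasible schedules does better.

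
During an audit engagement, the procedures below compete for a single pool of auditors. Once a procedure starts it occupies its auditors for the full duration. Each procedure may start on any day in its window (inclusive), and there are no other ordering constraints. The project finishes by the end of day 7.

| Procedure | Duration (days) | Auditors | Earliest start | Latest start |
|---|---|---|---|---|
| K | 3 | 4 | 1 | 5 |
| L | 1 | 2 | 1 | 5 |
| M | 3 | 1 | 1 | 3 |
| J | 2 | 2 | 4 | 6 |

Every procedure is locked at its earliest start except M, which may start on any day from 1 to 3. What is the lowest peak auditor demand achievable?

M@1: d1:7  d2:5  d3:5  d4:2  d5:2  d6:0  d7:0 → peak 7
M@2: d1:6  d2:5  d3:5  d4:3  d5:2  d6:0  d7:0 → peak 6
M@3: d1:6  d2:4  d3:5  d4:3  d5:3  d6:0  d7:0 → peak 6
Best is M@2, peak 6.

6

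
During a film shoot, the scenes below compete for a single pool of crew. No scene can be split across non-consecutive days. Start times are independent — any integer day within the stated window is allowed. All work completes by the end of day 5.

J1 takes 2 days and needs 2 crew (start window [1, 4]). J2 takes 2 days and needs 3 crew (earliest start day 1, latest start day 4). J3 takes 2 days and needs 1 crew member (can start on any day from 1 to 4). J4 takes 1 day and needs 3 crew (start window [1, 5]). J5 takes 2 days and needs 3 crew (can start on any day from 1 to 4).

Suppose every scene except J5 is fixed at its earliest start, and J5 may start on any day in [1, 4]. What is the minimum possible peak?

9

J5@1: d1:12  d2:9  d3:0  d4:0  d5:0 → peak 12
J5@2: d1:9  d2:9  d3:3  d4:0  d5:0 → peak 9
J5@3: d1:9  d2:6  d3:3  d4:3  d5:0 → peak 9
J5@4: d1:9  d2:6  d3:0  d4:3  d5:3 → peak 9
Best is J5@2, peak 9.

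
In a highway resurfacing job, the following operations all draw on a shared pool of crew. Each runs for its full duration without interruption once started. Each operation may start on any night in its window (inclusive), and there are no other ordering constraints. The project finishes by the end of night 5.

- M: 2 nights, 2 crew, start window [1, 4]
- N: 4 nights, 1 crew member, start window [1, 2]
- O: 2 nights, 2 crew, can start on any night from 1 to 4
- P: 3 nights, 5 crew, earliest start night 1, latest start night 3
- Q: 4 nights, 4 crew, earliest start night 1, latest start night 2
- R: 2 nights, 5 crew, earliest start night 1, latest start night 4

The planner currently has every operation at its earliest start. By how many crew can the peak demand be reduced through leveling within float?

Early-start peak: n1:19  n2:19  n3:10  n4:5  n5:0 ⇒ 19.
Leveled (M@1, N@1, O@3, P@1, Q@1, R@4): n1:12  n2:12  n3:12  n4:12  n5:5 ⇒ 12.
Reduction 19 − 12 = 7.

7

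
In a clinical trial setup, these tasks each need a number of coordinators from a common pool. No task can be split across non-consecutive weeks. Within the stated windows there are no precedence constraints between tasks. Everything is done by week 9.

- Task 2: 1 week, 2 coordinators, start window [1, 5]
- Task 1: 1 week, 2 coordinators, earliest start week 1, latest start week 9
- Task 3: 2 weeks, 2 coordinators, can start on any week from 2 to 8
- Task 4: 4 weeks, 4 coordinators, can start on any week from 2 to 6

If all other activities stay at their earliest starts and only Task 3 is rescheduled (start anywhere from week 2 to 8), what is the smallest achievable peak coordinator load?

4

Task 3@2: w1:4  w2:6  w3:6  w4:4  w5:4  w6:0  w7:0  w8:0  w9:0 → peak 6
Task 3@3: w1:4  w2:4  w3:6  w4:6  w5:4  w6:0  w7:0  w8:0  w9:0 → peak 6
Task 3@4: w1:4  w2:4  w3:4  w4:6  w5:6  w6:0  w7:0  w8:0  w9:0 → peak 6
Task 3@5: w1:4  w2:4  w3:4  w4:4  w5:6  w6:2  w7:0  w8:0  w9:0 → peak 6
Task 3@6: w1:4  w2:4  w3:4  w4:4  w5:4  w6:2  w7:2  w8:0  w9:0 → peak 4
Task 3@7: w1:4  w2:4  w3:4  w4:4  w5:4  w6:0  w7:2  w8:2  w9:0 → peak 4
Task 3@8: w1:4  w2:4  w3:4  w4:4  w5:4  w6:0  w7:0  w8:2  w9:2 → peak 4
Best is Task 3@6, peak 4.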